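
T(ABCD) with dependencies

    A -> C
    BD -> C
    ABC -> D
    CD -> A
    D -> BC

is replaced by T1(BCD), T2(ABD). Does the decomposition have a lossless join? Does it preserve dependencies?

Lossless test: (BD)⁺ = {ABCD}, which contains all of one fragment — lossless.
Dependency preservation: the restricted closure of {A} across the fragments never reaches {C}, so A → C cannot be enforced without a join — not preserved.

lossless but not dependency-preserving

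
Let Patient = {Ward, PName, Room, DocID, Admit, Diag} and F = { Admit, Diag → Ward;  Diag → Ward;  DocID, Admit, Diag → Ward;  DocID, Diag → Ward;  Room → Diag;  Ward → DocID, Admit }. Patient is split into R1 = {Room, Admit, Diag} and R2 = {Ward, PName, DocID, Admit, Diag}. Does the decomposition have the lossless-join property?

Common attributes: R1 ∩ R2 = {Admit, Diag}.
Closure of {Admit, Diag}: Admit, Diag → Ward applies, adding Ward; Ward → DocID, Admit applies, adding DocID. So (Admit, Diag)⁺ = {Ward, DocID, Admit, Diag}.
The closure contains neither all of R1 = {Room, Admit, Diag} nor all of R2 = {Ward, PName, DocID, Admit, Diag}, so the common attributes are not a superkey of either fragment. The join is lossy.

No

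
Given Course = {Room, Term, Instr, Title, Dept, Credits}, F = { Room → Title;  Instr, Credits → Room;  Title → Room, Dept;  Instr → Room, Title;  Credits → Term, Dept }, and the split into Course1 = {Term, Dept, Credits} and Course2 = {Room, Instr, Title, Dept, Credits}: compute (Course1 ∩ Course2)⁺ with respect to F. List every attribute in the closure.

Course1 ∩ Course2 = {Dept, Credits}.
Credits → Term, Dept applies, adding Term
Closure: {Term, Dept, Credits}.

Term, Dept, Credits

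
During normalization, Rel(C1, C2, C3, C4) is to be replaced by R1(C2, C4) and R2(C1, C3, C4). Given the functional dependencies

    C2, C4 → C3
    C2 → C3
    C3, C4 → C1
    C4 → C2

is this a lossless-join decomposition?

Common attributes: R1 ∩ R2 = {C4}.
Closure of {C4}: C4 → C2 applies, adding C2; C2, C4 → C3 applies, adding C3; C3, C4 → C1 applies, adding C1. So (C4)⁺ = {C1, C2, C3, C4}.
This closure contains every attribute of R1, so R1 ∩ R2 → R1. The join is lossless.

Yes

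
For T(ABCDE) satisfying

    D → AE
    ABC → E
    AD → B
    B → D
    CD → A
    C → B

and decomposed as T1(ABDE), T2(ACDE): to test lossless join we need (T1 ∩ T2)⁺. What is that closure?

T1 ∩ T2 = {ADE}.
AD → B applies, adding B
Closure: {ABDE}.

ABDE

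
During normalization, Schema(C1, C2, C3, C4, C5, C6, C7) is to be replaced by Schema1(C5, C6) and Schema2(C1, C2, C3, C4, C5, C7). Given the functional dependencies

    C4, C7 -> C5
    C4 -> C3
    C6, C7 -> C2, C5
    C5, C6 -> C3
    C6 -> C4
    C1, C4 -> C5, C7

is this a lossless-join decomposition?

Common attributes: Schema1 ∩ Schema2 = {C5}.
No dependency enlarges {C5}, so (C5)⁺ = {C5}.
The closure contains neither all of Schema1 = {C5, C6} nor all of Schema2 = {C1, C2, C3, C4, C5, C7}, so the common attributes are not a superkey of either fragment. The join is lossy.

No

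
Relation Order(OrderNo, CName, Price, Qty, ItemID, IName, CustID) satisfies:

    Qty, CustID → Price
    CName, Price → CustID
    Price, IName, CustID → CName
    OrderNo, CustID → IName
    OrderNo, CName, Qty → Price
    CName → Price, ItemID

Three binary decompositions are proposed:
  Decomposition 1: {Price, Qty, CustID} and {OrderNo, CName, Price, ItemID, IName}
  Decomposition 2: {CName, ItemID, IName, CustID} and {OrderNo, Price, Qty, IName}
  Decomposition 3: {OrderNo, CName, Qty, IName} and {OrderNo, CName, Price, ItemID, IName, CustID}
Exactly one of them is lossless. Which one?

Decomposition 3

Decomposition 1: common = {Price}, closure = {Price} → lossy.
Decomposition 2: common = {IName}, closure = {IName} → lossy.
Decomposition 3: common = {OrderNo, CName, IName}, closure = {OrderNo, CName, Price, ItemID, IName, CustID} → lossless.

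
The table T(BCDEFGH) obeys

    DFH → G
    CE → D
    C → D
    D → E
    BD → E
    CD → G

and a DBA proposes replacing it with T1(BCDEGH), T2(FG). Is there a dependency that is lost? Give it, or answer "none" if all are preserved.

Check DFH → G: no single fragment contains all of {DFGH}, and the restricted closure of {DFH} across the fragments never reaches {G}.
CE → D is preserved.
C → D is preserved.
D → E is preserved.
BD → E is preserved.
CD → G is preserved.

DFH → G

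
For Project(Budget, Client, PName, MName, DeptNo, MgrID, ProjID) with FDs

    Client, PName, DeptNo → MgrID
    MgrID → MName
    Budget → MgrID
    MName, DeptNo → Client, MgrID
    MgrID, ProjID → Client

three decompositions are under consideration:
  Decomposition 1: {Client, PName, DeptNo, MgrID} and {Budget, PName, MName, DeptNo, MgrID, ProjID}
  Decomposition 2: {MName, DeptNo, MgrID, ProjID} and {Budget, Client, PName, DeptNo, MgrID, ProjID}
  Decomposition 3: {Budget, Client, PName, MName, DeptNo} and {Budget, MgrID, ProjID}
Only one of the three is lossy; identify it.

Decomposition 3

Decomposition 1: common = {PName, DeptNo, MgrID}, closure = {Client, PName, MName, DeptNo, MgrID} → lossless.
Decomposition 2: common = {DeptNo, MgrID, ProjID}, closure = {Client, MName, DeptNo, MgrID, ProjID} → lossless.
Decomposition 3: common = {Budget}, closure = {Budget, MName, MgrID} → lossy.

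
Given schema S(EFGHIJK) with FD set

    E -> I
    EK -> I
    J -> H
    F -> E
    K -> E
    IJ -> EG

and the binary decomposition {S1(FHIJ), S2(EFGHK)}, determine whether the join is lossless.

No

Common attributes: S1 ∩ S2 = {FH}.
Closure of {FH}: F → E applies, adding E; E → I applies, adding I. So (FH)⁺ = {EFHI}.
The closure contains neither all of S1 = {FHIJ} nor all of S2 = {EFGHK}, so the common attributes are not a superkey of either fragment. The join is lossy.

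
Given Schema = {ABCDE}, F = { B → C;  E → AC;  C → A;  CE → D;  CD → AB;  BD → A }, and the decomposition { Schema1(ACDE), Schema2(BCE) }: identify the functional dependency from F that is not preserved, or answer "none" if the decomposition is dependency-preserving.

Check CD → AB: no single fragment contains all of {ABCD}, and the restricted closure of {CD} across the fragments never reaches {AB}.
B → C is preserved.
E → AC is preserved.
C → A is preserved.
CE → D is preserved.
BD → A is preserved.

CD → AB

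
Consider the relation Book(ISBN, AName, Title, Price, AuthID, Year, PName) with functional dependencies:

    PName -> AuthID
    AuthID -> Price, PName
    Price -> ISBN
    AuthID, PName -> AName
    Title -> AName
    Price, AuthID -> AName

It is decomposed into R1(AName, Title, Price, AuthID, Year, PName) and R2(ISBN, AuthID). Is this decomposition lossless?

Common attributes: R1 ∩ R2 = {AuthID}.
Closure of {AuthID}: AuthID → Price, PName applies, adding Price, PName; Price → ISBN applies, adding ISBN; AuthID, PName → AName applies, adding AName. So (AuthID)⁺ = {ISBN, AName, Price, AuthID, PName}.
This closure contains every attribute of R2, so R1 ∩ R2 → R2. The join is lossless.

Yes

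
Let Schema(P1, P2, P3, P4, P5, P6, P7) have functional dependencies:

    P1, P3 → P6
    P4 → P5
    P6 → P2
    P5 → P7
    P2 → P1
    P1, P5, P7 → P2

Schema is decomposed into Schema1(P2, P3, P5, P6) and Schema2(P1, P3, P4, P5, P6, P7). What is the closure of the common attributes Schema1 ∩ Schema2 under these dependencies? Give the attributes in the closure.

Schema1 ∩ Schema2 = {P3, P5, P6}.
P6 → P2 applies, adding P2
P5 → P7 applies, adding P7
P2 → P1 applies, adding P1
Closure: {P1, P2, P3, P5, P6, P7}.

P1, P2, P3, P5, P6, P7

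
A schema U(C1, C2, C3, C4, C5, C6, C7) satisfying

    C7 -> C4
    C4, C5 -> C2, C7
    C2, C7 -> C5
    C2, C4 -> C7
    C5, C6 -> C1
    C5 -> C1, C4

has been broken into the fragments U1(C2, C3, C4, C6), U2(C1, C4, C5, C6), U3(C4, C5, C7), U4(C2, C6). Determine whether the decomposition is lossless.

Chase test. Columns are C1, C2, C3, C4, C5, C6, C7; row i has aⱼ where attribute j ∈ Ui, else bᵢⱼ.
Initial tableau (one row per fragment):
  row 1: b11 a2 a3 a4 b15 a6 b17
  row 2: a1 b22 b23 a4 a5 a6 b27
  row 3: b31 b32 b33 a4 a5 b36 a7
  row 4: b41 a2 b43 b44 b45 a6 b47
Rows 2 and 3 agree on C4, C5; apply C4, C5→C2, C7 and equate their C2, C7 entries.
Rows 2 and 3 agree on C5; apply C5→C1, C4 and equate their C1, C4 entries.
No row becomes fully distinguished — the join is lossy.

No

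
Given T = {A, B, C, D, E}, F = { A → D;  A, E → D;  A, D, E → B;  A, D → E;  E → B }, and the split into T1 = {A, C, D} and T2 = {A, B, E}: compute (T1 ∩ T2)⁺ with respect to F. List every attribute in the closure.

A, B, D, E

T1 ∩ T2 = {A}.
A → D applies, adding D
A, D → E applies, adding E
E → B applies, adding B
Closure: {A, B, D, E}.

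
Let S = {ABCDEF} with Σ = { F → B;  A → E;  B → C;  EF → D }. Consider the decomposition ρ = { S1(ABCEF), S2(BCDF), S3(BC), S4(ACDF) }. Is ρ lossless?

Chase test. Columns are ABCDEF; row i has aⱼ where attribute j ∈ Si, else bᵢⱼ.
Initial tableau (one row per fragment):
  row 1: a1 a2 a3 b14 a5 a6
  row 2: b21 a2 a3 a4 b25 a6
  row 3: b31 a2 a3 b34 b35 b36
  row 4: a1 b42 a3 a4 b45 a6
Rows 1 and 4 agree on F; apply F→B and equate their B entries.
Rows 1 and 4 agree on A; apply A→E and equate their E entries.
Rows 1 and 4 agree on EF; apply EF→D and equate their D entries.
Row 1 is now all distinguished symbols — the join is lossless.

Yes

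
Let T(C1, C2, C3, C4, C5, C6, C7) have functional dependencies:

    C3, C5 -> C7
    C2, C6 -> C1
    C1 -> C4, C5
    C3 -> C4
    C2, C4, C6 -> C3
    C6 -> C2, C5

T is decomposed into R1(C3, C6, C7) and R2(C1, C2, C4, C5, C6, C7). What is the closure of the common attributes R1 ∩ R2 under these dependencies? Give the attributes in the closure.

C1, C2, C3, C4, C5, C6, C7

R1 ∩ R2 = {C6, C7}.
C6 → C2, C5 applies, adding C2, C5
C2, C6 → C1 applies, adding C1
C1 → C4, C5 applies, adding C4
C2, C4, C6 → C3 applies, adding C3
Closure: {C1, C2, C3, C4, C5, C6, C7}.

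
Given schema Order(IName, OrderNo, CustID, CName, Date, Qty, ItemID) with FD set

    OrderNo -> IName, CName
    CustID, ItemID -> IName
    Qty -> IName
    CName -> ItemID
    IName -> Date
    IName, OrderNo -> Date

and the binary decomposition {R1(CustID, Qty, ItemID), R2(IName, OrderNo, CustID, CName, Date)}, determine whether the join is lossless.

Common attributes: R1 ∩ R2 = {CustID}.
No dependency enlarges {CustID}, so (CustID)⁺ = {CustID}.
The closure contains neither all of R1 = {CustID, Qty, ItemID} nor all of R2 = {IName, OrderNo, CustID, CName, Date}, so the common attributes are not a superkey of either fragment. The join is lossy.

No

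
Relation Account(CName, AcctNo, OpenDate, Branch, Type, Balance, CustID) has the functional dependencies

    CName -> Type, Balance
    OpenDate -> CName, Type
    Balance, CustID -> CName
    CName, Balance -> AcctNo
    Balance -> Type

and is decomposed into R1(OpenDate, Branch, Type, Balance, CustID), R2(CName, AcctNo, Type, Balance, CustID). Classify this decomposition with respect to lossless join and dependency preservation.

lossless but not dependency-preserving

Lossless test: (Type, Balance, CustID)⁺ = {CName, AcctNo, Type, Balance, CustID}, which contains all of one fragment — lossless.
Dependency preservation: the restricted closure of {OpenDate} across the fragments never reaches {CName, Type}, so OpenDate → CName, Type cannot be enforced without a join — not preserved.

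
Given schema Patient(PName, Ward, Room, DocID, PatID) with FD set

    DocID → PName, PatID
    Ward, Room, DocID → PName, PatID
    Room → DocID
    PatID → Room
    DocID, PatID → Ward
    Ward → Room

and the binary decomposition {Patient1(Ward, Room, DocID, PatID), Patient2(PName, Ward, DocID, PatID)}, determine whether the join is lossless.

Yes

Common attributes: Patient1 ∩ Patient2 = {Ward, DocID, PatID}.
Closure of {Ward, DocID, PatID}: DocID → PName, PatID applies, adding PName; PatID → Room applies, adding Room. So (Ward, DocID, PatID)⁺ = {PName, Ward, Room, DocID, PatID}.
This closure contains every attribute of Patient1, so Patient1 ∩ Patient2 → Patient1. The join is lossless.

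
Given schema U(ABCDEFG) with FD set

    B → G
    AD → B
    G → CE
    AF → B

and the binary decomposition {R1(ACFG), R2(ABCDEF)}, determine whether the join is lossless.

Common attributes: R1 ∩ R2 = {ACF}.
Closure of {ACF}: AF → B applies, adding B; B → G applies, adding G; G → CE applies, adding E. So (ACF)⁺ = {ABCEFG}.
This closure contains every attribute of R1, so R1 ∩ R2 → R1. The join is lossless.

Yes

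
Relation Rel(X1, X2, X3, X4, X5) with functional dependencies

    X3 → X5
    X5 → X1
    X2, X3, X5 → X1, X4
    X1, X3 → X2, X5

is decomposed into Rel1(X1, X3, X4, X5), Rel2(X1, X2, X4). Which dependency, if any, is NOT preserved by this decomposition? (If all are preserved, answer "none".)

Check X1, X3 → X2, X5: no single fragment contains all of {X1, X2, X3, X5}, and the restricted closure of {X1, X3} across the fragments never reaches {X2, X5}.
X3 → X5 is preserved.
X5 → X1 is preserved.
X2, X3, X5 → X1, X4 is preserved.

X1, X3 → X2, X5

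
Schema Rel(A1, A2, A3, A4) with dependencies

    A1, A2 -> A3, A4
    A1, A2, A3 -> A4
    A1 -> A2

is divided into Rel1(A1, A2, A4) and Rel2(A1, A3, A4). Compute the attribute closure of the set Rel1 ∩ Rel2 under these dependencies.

Rel1 ∩ Rel2 = {A1, A4}.
A1 → A2 applies, adding A2
A1, A2 → A3, A4 applies, adding A3
Closure: {A1, A2, A3, A4}.

A1, A2, A3, A4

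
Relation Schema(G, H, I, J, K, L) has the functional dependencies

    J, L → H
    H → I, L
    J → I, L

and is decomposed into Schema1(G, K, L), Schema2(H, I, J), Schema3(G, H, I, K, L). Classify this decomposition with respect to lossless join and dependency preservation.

Lossless test (chase): Rows 2 and 3 agree on H; apply H→I, L and equate their I, L entries. No row becomes fully distinguished — the join is lossy.
Dependency preservation: J, L → H; J → I, L are not contained in any single fragment, but the restricted closure of each left-hand side across the fragments still reaches the right-hand side; the remaining FDs each lie inside some fragment. All dependencies are preserved.

lossy but dependency-preserving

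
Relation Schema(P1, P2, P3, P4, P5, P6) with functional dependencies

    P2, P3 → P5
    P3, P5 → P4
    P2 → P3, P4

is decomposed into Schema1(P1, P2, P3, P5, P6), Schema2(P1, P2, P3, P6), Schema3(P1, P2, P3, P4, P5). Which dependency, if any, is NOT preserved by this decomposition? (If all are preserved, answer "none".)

none

P2, P3 → P5 lies within Schema1.
P3, P5 → P4 lies within Schema3.
P2 → P3, P4 lies within Schema3.
Every dependency is enforceable on the fragments, so the decomposition is dependency-preserving.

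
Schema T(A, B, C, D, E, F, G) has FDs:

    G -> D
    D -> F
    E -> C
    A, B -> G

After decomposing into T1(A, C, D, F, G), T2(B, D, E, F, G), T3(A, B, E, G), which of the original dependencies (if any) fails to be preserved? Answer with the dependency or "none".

E -> C

Check E → C: no single fragment contains all of {C, E}, and the restricted closure of {E} across the fragments never reaches {C}.
G → D is preserved.
D → F is preserved.
A, B → G is preserved.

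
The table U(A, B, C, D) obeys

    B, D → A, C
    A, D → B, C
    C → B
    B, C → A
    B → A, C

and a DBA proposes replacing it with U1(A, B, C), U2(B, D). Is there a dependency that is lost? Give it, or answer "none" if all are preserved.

Check A, D → B, C: no single fragment contains all of {A, B, C, D}, and the restricted closure of {A, D} across the fragments never reaches {B, C}.
B, D → A, C is preserved.
C → B is preserved.
B, C → A is preserved.
B → A, C is preserved.

A, D → B, C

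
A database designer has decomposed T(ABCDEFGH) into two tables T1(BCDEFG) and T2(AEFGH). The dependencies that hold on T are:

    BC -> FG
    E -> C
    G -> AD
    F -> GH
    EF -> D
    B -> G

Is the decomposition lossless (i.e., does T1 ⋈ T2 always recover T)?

Yes

Common attributes: T1 ∩ T2 = {EFG}.
Closure of {EFG}: E → C applies, adding C; G → AD applies, adding AD; F → GH applies, adding H. So (EFG)⁺ = {ACDEFGH}.
This closure contains every attribute of T2, so T1 ∩ T2 → T2. The join is lossless.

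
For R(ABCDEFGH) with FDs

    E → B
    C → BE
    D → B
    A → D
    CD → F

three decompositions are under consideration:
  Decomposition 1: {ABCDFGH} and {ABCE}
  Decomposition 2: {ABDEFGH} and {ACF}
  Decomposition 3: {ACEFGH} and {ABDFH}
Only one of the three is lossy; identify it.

Decomposition 2

Decomposition 1: common = {ABC}, closure = {ABCDEF} → lossless.
Decomposition 2: common = {AF}, closure = {ABDF} → lossy.
Decomposition 3: common = {AFH}, closure = {ABDFH} → lossless.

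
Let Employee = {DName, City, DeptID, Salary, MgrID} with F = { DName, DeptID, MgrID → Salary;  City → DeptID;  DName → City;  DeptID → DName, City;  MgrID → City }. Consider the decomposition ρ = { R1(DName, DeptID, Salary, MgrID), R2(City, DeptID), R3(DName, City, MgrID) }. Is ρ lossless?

Yes

Chase test. Columns are DName, City, DeptID, Salary, MgrID; row i has aⱼ where attribute j ∈ Ri, else bᵢⱼ.
Initial tableau (one row per fragment):
  row 1: a1 b12 a3 a4 a5
  row 2: b21 a2 a3 b24 b25
  row 3: a1 a2 b33 b34 a5
Rows 2 and 3 agree on City; apply City→DeptID and equate their DeptID entries.
Rows 1 and 3 agree on DName; apply DName→City and equate their City entries.
Rows 1 and 2 agree on DeptID; apply DeptID→DName, City and equate their DName, City entries.
Rows 1 and 3 agree on DName, DeptID, MgrID; apply DName, DeptID, MgrID→Salary and equate their Salary entries.
Row 1 is now all distinguished symbols — the join is lossless.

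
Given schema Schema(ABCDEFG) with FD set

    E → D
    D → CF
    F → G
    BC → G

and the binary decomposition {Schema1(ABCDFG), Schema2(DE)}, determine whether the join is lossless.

No

Common attributes: Schema1 ∩ Schema2 = {D}.
Closure of {D}: D → CF applies, adding CF; F → G applies, adding G. So (D)⁺ = {CDFG}.
The closure contains neither all of Schema1 = {ABCDFG} nor all of Schema2 = {DE}, so the common attributes are not a superkey of either fragment. The join is lossy.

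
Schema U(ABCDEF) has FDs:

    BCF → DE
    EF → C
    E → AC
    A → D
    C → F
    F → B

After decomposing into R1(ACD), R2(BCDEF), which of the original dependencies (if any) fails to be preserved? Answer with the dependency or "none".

none

BCF → DE lies within R2.
EF → C lies within R2.
E → AC: restricted closure across fragments reaches AC.
A → D lies within R1.
C → F lies within R2.
F → B lies within R2.
Every dependency is enforceable on the fragments, so the decomposition is dependency-preserving.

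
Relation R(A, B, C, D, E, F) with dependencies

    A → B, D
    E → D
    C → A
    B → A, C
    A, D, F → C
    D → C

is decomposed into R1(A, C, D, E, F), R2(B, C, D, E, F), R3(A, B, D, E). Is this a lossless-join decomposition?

Chase test. Columns are A, B, C, D, E, F; row i has aⱼ where attribute j ∈ Ri, else bᵢⱼ.
Initial tableau (one row per fragment):
  row 1: a1 b12 a3 a4 a5 a6
  row 2: b21 a2 a3 a4 a5 a6
  row 3: a1 a2 b33 a4 a5 b36
Rows 1 and 3 agree on A; apply A→B, D and equate their B, D entries.
Rows 1 and 2 agree on C; apply C→A and equate their A entries.
Rows 1 and 3 agree on B; apply B→A, C and equate their A, C entries.
Row 1 is now all distinguished symbols — the join is lossless.

Yes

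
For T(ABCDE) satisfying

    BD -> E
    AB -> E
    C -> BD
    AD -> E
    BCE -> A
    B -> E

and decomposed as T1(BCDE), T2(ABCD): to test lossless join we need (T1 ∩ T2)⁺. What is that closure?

ABCDE

T1 ∩ T2 = {BCD}.
BD → E applies, adding E
BCE → A applies, adding A
Closure: {ABCDE}.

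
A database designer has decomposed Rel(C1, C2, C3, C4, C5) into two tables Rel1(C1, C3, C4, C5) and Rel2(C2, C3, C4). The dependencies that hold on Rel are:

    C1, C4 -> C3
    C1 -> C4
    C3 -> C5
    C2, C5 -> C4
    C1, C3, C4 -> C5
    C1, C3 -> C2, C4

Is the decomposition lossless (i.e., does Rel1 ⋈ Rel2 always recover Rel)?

No

Common attributes: Rel1 ∩ Rel2 = {C3, C4}.
Closure of {C3, C4}: C3 → C5 applies, adding C5. So (C3, C4)⁺ = {C3, C4, C5}.
The closure contains neither all of Rel1 = {C1, C3, C4, C5} nor all of Rel2 = {C2, C3, C4}, so the common attributes are not a superkey of either fragment. The join is lossy.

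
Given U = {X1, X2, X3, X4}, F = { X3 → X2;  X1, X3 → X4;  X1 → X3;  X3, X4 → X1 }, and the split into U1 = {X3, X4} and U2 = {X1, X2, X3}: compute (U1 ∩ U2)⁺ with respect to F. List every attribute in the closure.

X2, X3

U1 ∩ U2 = {X3}.
X3 → X2 applies, adding X2
Closure: {X2, X3}.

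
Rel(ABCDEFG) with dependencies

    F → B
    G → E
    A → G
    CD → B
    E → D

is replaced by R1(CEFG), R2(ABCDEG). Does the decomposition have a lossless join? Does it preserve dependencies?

lossy and not dependency-preserving

Lossless test: (CEG)⁺ = {BCDEG}, which is a superkey of neither fragment — lossy.
Dependency preservation: the restricted closure of {F} across the fragments never reaches {B}, so F → B cannot be enforced without a join — not preserved.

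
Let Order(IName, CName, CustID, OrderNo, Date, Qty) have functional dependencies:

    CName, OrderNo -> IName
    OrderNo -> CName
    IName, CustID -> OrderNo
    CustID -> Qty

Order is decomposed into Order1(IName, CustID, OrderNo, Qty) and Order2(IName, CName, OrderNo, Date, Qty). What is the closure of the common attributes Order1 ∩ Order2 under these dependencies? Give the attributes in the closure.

IName, CName, OrderNo, Qty

Order1 ∩ Order2 = {IName, OrderNo, Qty}.
OrderNo → CName applies, adding CName
Closure: {IName, CName, OrderNo, Qty}.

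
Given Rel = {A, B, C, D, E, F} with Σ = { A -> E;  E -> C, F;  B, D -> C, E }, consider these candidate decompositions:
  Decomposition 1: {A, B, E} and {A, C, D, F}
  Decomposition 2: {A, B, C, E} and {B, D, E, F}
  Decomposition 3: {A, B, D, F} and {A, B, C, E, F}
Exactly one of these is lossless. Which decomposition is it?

Decomposition 3

Decomposition 1: common = {A}, closure = {A, C, E, F} → lossy.
Decomposition 2: common = {B, E}, closure = {B, C, E, F} → lossy.
Decomposition 3: common = {A, B, F}, closure = {A, B, C, E, F} → lossless.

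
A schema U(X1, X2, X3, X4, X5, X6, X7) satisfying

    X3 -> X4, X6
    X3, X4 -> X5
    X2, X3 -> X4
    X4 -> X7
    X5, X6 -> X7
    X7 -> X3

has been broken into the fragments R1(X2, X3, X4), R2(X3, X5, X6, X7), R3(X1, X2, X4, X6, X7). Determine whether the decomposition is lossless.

Chase test. Columns are X1, X2, X3, X4, X5, X6, X7; row i has aⱼ where attribute j ∈ Ri, else bᵢⱼ.
Initial tableau (one row per fragment):
  row 1: b11 a2 a3 a4 b15 b16 b17
  row 2: b21 b22 a3 b24 a5 a6 a7
  row 3: a1 a2 b33 a4 b35 a6 a7
Rows 1 and 2 agree on X3; apply X3→X4, X6 and equate their X4, X6 entries.
Rows 1 and 2 agree on X3, X4; apply X3, X4→X5 and equate their X5 entries.
Rows 1 and 2 agree on X4; apply X4→X7 and equate their X7 entries.
Rows 1 and 3 agree on X7; apply X7→X3 and equate their X3 entries.
Rows 1 and 3 agree on X3, X4; apply X3, X4→X5 and equate their X5 entries.
Row 3 is now all distinguished symbols — the join is lossless.

Yes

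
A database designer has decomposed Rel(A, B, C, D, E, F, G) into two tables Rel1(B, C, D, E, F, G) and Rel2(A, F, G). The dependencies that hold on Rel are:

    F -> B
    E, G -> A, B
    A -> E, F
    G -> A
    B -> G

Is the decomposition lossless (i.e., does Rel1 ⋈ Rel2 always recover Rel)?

Yes

Common attributes: Rel1 ∩ Rel2 = {F, G}.
Closure of {F, G}: F → B applies, adding B; G → A applies, adding A; A → E, F applies, adding E. So (F, G)⁺ = {A, B, E, F, G}.
This closure contains every attribute of Rel2, so Rel1 ∩ Rel2 → Rel2. The join is lossless.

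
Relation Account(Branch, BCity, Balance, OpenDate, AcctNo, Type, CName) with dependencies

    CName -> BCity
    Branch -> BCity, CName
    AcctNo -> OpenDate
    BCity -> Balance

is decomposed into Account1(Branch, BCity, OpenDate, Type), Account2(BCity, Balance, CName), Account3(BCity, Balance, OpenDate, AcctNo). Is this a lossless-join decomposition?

No

Chase test. Columns are Branch, BCity, Balance, OpenDate, AcctNo, Type, CName; row i has aⱼ where attribute j ∈ Accounti, else bᵢⱼ.
Initial tableau (one row per fragment):
  row 1: a1 a2 b13 a4 b15 a6 b17
  row 2: b21 a2 a3 b24 b25 b26 a7
  row 3: b31 a2 a3 a4 a5 b36 b37
Rows 1 and 2 agree on BCity; apply BCity→Balance and equate their Balance entries.
No row becomes fully distinguished — the join is lossy.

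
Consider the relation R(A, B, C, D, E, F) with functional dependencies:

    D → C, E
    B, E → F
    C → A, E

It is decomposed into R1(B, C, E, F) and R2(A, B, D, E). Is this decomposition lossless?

No

Common attributes: R1 ∩ R2 = {B, E}.
Closure of {B, E}: B, E → F applies, adding F. So (B, E)⁺ = {B, E, F}.
The closure contains neither all of R1 = {B, C, E, F} nor all of R2 = {A, B, D, E}, so the common attributes are not a superkey of either fragment. The join is lossy.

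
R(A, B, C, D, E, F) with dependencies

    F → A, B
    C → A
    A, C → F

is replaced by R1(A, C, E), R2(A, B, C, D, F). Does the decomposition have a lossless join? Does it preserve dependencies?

Lossless test: (A, C)⁺ = {A, B, C, F}, which is a superkey of neither fragment — lossy.
Dependency preservation: every FD's attributes lie within a single fragment, so each can be enforced locally — preserved.

lossy but dependency-preserving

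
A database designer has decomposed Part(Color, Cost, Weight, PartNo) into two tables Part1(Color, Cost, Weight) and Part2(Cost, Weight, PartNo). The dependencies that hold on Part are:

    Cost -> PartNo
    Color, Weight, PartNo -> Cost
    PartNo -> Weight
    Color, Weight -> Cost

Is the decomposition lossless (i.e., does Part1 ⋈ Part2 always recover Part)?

Common attributes: Part1 ∩ Part2 = {Cost, Weight}.
Closure of {Cost, Weight}: Cost → PartNo applies, adding PartNo. So (Cost, Weight)⁺ = {Cost, Weight, PartNo}.
This closure contains every attribute of Part2, so Part1 ∩ Part2 → Part2. The join is lossless.

Yes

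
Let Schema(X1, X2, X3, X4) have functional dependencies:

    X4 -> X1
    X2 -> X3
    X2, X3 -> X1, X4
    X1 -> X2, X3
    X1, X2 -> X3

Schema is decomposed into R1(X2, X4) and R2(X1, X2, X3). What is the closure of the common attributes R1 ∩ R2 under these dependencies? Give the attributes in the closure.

R1 ∩ R2 = {X2}.
X2 → X3 applies, adding X3
X2, X3 → X1, X4 applies, adding X1, X4
Closure: {X1, X2, X3, X4}.

X1, X2, X3, X4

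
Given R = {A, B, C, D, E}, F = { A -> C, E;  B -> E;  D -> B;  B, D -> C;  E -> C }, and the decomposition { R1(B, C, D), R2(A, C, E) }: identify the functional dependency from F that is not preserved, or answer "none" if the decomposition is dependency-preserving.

Check B → E: no single fragment contains all of {B, E}, and the restricted closure of {B} across the fragments never reaches {E}.
A → C, E is preserved.
D → B is preserved.
B, D → C is preserved.
E → C is preserved.

B -> E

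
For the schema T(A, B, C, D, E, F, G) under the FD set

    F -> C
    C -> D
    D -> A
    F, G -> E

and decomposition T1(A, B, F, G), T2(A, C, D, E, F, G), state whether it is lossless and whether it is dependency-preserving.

Lossless test: (A, F, G)⁺ = {A, C, D, E, F, G}, which contains all of one fragment — lossless.
Dependency preservation: every FD's attributes lie within a single fragment, so each can be enforced locally — preserved.

lossless and dependency-preserving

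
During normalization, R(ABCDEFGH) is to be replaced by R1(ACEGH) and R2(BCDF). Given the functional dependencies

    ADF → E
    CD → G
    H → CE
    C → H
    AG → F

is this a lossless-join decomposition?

No

Common attributes: R1 ∩ R2 = {C}.
Closure of {C}: C → H applies, adding H; H → CE applies, adding E. So (C)⁺ = {CEH}.
The closure contains neither all of R1 = {ACEGH} nor all of R2 = {BCDF}, so the common attributes are not a superkey of either fragment. The join is lossy.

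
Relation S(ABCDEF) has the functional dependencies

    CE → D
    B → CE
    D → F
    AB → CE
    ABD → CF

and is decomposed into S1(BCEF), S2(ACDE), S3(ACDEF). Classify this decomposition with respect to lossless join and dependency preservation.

lossy but dependency-preserving

Lossless test (chase): Rows 1 and 2 agree on CE; apply CE→D and equate their D entries. Rows 1 and 2 agree on D; apply D→F and equate their F entries. No row becomes fully distinguished — the join is lossy.
Dependency preservation: AB → CE; ABD → CF are not contained in any single fragment, but the restricted closure of each left-hand side across the fragments still reaches the right-hand side; the remaining FDs each lie inside some fragment. All dependencies are preserved.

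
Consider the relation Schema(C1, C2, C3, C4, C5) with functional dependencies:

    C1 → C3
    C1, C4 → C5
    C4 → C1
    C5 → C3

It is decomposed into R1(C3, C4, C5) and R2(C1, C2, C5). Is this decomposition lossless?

No

Common attributes: R1 ∩ R2 = {C5}.
Closure of {C5}: C5 → C3 applies, adding C3. So (C5)⁺ = {C3, C5}.
The closure contains neither all of R1 = {C3, C4, C5} nor all of R2 = {C1, C2, C5}, so the common attributes are not a superkey of either fragment. The join is lossy.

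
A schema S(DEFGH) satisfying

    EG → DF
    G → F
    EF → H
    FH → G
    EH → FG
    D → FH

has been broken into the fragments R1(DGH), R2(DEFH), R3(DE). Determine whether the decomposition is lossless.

Yes

Chase test. Columns are DEFGH; row i has aⱼ where attribute j ∈ Ri, else bᵢⱼ.
Initial tableau (one row per fragment):
  row 1: a1 b12 b13 a4 a5
  row 2: a1 a2 a3 b24 a5
  row 3: a1 a2 b33 b34 b35
Rows 1 and 2 agree on D; apply D→FH and equate their FH entries.
Rows 1 and 3 agree on D; apply D→FH and equate their FH entries.
Rows 1 and 2 agree on FH; apply FH→G and equate their G entries.
Rows 1 and 3 agree on FH; apply FH→G and equate their G entries.
Row 2 is now all distinguished symbols — the join is lossless.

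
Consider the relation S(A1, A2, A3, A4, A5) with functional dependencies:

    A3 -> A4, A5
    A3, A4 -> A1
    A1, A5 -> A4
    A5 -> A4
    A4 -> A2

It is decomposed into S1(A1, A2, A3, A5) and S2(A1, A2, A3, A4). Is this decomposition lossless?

Yes

Common attributes: S1 ∩ S2 = {A1, A2, A3}.
Closure of {A1, A2, A3}: A3 → A4, A5 applies, adding A4, A5. So (A1, A2, A3)⁺ = {A1, A2, A3, A4, A5}.
This closure contains every attribute of S1, so S1 ∩ S2 → S1. The join is lossless.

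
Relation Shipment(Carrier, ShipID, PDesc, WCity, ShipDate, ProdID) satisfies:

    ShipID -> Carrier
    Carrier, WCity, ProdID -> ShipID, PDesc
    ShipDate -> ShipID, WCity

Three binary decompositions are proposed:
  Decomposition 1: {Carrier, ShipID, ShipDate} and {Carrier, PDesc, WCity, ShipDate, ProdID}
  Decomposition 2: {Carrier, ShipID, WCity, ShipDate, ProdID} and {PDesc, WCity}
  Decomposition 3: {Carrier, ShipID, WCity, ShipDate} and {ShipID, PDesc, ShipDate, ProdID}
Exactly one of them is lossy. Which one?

Decomposition 2

Decomposition 1: common = {Carrier, ShipDate}, closure = {Carrier, ShipID, WCity, ShipDate} → lossless.
Decomposition 2: common = {WCity}, closure = {WCity} → lossy.
Decomposition 3: common = {ShipID, ShipDate}, closure = {Carrier, ShipID, WCity, ShipDate} → lossless.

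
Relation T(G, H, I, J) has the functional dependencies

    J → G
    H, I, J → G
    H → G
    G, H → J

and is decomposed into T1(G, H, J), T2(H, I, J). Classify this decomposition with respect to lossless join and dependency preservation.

Lossless test: (H, J)⁺ = {G, H, J}, which contains all of one fragment — lossless.
Dependency preservation: H, I, J → G is not contained in any single fragment, but the restricted closure of its left-hand side across the fragments still reaches the right-hand side; the remaining FDs each lie inside some fragment. All dependencies are preserved.

lossless and dependency-preserving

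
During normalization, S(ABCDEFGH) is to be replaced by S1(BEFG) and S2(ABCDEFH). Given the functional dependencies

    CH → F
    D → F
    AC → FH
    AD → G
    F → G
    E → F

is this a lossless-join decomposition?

Common attributes: S1 ∩ S2 = {BEF}.
Closure of {BEF}: F → G applies, adding G. So (BEF)⁺ = {BEFG}.
This closure contains every attribute of S1, so S1 ∩ S2 → S1. The join is lossless.

Yes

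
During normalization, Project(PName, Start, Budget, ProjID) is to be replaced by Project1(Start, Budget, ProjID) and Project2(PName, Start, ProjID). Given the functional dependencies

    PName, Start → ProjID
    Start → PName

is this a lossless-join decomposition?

Common attributes: Project1 ∩ Project2 = {Start, ProjID}.
Closure of {Start, ProjID}: Start → PName applies, adding PName. So (Start, ProjID)⁺ = {PName, Start, ProjID}.
This closure contains every attribute of Project2, so Project1 ∩ Project2 → Project2. The join is lossless.

Yes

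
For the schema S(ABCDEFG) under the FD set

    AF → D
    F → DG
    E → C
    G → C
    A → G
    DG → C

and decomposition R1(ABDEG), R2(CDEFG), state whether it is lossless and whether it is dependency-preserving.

Lossless test: (DEG)⁺ = {CDEG}, which is a superkey of neither fragment — lossy.
Dependency preservation: AF → D is not contained in any single fragment, but the restricted closure of its left-hand side across the fragments still reaches the right-hand side; the remaining FDs each lie inside some fragment. All dependencies are preserved.

lossy but dependency-preserving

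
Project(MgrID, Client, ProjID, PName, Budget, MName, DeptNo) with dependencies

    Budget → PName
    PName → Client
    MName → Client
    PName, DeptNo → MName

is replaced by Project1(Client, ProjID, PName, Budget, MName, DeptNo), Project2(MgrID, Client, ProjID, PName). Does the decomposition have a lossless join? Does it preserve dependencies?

Lossless test: (Client, ProjID, PName)⁺ = {Client, ProjID, PName}, which is a superkey of neither fragment — lossy.
Dependency preservation: every FD's attributes lie within a single fragment, so each can be enforced locally — preserved.

lossy but dependency-preserving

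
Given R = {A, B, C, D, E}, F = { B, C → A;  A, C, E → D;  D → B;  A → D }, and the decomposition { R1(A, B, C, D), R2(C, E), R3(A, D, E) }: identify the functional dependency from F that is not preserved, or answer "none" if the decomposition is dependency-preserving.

B, C → A lies within R1.
A, C, E → D: restricted closure across fragments reaches D.
D → B lies within R1.
A → D lies within R1.
Every dependency is enforceable on the fragments, so the decomposition is dependency-preserving.

none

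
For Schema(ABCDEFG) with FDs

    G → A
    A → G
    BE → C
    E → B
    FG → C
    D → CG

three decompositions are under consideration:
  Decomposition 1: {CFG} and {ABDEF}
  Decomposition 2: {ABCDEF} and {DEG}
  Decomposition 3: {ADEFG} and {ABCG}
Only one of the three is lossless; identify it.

Decomposition 2

Decomposition 1: common = {F}, closure = {F} → lossy.
Decomposition 2: common = {DE}, closure = {ABCDEG} → lossless.
Decomposition 3: common = {AG}, closure = {AG} → lossy.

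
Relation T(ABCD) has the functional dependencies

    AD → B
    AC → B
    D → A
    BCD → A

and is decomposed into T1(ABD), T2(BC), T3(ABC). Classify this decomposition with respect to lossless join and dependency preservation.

Lossless test (chase): applying each FD to every pair of rows produces no changes in the tableau, so no row becomes fully distinguished — the join is lossy.
Dependency preservation: BCD → A is not contained in any single fragment, but the restricted closure of its left-hand side across the fragments still reaches the right-hand side; the remaining FDs each lie inside some fragment. All dependencies are preserved.

lossy but dependency-preserving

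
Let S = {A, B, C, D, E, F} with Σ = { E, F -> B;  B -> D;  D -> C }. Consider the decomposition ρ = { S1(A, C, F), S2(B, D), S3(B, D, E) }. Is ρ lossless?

No

Chase test. Columns are A, B, C, D, E, F; row i has aⱼ where attribute j ∈ Si, else bᵢⱼ.
Initial tableau (one row per fragment):
  row 1: a1 b12 a3 b14 b15 a6
  row 2: b21 a2 b23 a4 b25 b26
  row 3: b31 a2 b33 a4 a5 b36
Rows 2 and 3 agree on D; apply D→C and equate their C entries.
No row becomes fully distinguished — the join is lossy.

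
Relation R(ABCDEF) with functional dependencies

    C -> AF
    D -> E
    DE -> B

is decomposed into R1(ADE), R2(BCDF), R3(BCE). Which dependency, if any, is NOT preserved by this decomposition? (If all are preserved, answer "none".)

C -> AF

Check C → AF: no single fragment contains all of {ACF}, and the restricted closure of {C} across the fragments never reaches {AF}.
D → E is preserved.
DE → B is preserved.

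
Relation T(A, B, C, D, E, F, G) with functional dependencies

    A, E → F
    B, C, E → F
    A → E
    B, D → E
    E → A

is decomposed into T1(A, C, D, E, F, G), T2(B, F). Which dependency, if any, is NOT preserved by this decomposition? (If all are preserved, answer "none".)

Check B, D → E: no single fragment contains all of {B, D, E}, and the restricted closure of {B, D} across the fragments never reaches {E}.
A, E → F is preserved.
B, C, E → F is preserved.
A → E is preserved.
E → A is preserved.

B, D → E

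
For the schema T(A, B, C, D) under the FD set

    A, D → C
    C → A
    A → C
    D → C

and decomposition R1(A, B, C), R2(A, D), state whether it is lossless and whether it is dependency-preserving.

lossy but dependency-preserving

Lossless test: (A)⁺ = {A, C}, which is a superkey of neither fragment — lossy.
Dependency preservation: A, D → C; D → C are not contained in any single fragment, but the restricted closure of each left-hand side across the fragments still reaches the right-hand side; the remaining FDs each lie inside some fragment. All dependencies are preserved.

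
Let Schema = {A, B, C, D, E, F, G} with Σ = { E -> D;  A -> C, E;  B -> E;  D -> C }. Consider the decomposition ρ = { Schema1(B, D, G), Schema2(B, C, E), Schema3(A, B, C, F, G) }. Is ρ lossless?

Chase test. Columns are A, B, C, D, E, F, G; row i has aⱼ where attribute j ∈ Schemai, else bᵢⱼ.
Initial tableau (one row per fragment):
  row 1: b11 a2 b13 a4 b15 b16 a7
  row 2: b21 a2 a3 b24 a5 b26 b27
  row 3: a1 a2 a3 b34 b35 a6 a7
Rows 1 and 2 agree on B; apply B→E and equate their E entries.
Rows 1 and 3 agree on B; apply B→E and equate their E entries.
Rows 1 and 2 agree on E; apply E→D and equate their D entries.
Rows 1 and 3 agree on E; apply E→D and equate their D entries.
Rows 1 and 2 agree on D; apply D→C and equate their C entries.
Row 3 is now all distinguished symbols — the join is lossless.

Yes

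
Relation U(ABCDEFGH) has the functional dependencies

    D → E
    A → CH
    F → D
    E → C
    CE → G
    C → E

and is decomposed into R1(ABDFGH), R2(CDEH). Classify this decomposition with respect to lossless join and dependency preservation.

Lossless test: (DH)⁺ = {CDEGH}, which contains all of one fragment — lossless.
Dependency preservation: the restricted closure of {A} across the fragments never reaches {CH}, so A → CH cannot be enforced without a join — not preserved.

lossless but not dependency-preserving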